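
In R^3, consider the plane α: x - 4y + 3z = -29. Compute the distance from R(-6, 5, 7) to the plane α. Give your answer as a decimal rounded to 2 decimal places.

n·R − d = (1)·(-6) + (-4)·(5) + (3)·(7) − (-29) = 24; |n| = √26.
Distance = |24| / √26 = 24/√26 ≈ 4.71.

4.71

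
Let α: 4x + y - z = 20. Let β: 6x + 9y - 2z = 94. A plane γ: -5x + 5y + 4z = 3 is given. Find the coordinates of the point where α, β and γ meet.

(1, 8, -8)

Solving the 3×3 linear system 4x + y - z = 20, 6x + 9y - 2z = 94, -5x + 5y + 4z = 3 (e.g. by elimination or Cramer's rule, determinant = 95) gives (1, 8, -8).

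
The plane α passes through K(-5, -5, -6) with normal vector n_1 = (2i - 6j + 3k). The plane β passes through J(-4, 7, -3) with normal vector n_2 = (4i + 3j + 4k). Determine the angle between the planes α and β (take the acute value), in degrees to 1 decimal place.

87.4

α: n_1·r = n_1·K gives 2x - 6y + 3z = 2.
β: n_2·r = n_2·J gives 4x + 3y + 4z = -7.
cos θ = |n₁·n₂| / (|n₁||n₂|) = |2| / (√49 · √41).
θ = arccos(0.04462) ≈ 87.4°.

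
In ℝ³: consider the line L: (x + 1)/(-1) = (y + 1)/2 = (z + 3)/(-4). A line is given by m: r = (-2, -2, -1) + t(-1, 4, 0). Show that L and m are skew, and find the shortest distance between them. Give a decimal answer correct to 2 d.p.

1.44

L has direction (-1, 2, -4) through (-1, -1, -3).
Common perpendicular direction n = (-1, 2, -4) × (-1, 4, 0) = (16, 4, -2).
With w = (-2, -2, -1) − (-1, -1, -3) = (-1, -1, 2), w · n = -24.
Since n ≠ 0 the lines are not parallel, and w · n = -24 ≠ 0 so they do not intersect; hence they are skew.
Distance = |w · n| / |n| = |-24| / √276 ≈ 1.44.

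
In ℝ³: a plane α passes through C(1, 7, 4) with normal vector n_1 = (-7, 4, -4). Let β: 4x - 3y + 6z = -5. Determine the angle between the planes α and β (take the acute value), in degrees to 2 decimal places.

α: n_1·r = n_1·C gives -7x + 4y - 4z = 5.
cos θ = |n₁·n₂| / (|n₁||n₂|) = |-64| / (√81 · √61).
θ = arccos(0.91048) ≈ 24.43°.

24.43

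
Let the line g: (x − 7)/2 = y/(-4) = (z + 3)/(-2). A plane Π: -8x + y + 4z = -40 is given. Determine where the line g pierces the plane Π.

g has direction (2, -4, -2) through (7, 0, -3).
Substitute r = (7, 0, -3) + t(2, -4, -2) into the plane: -68 + (-28)t = -40, so t = -1.
Intersection: (7, 0, -3) + (-1)·(2, -4, -2) = (5, 4, -1).

(5, 4, -1)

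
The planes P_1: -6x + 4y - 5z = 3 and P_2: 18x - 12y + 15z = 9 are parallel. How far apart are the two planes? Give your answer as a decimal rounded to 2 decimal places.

Rescale P_2 by 1/(-3): -6x + 4y - 5z = -3. Then distance = |3 − (-3)| / √77 ≈ 0.68.

0.68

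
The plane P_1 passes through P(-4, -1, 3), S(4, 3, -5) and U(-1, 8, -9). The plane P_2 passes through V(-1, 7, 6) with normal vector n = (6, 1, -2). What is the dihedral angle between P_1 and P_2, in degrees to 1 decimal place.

PS = (8, 4, -8), PU = (3, 9, -12); a normal to P_1 is PS × PU = (24, 72, 60).
Using P: P_1 has equation 24x + 72y + 60z = 12.
P_2: n·r = n·V gives 6x + y - 2z = -11.
cos θ = |n₁·n₂| / (|n₁||n₂|) = |96| / (√9360 · √41).
θ = arccos(0.15497) ≈ 81.1°.

81.1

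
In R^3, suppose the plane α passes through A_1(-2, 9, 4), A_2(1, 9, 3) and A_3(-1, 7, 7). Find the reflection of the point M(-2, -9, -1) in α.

A_1A_2 = (3, 0, -1), A_1A_3 = (1, -2, 3); a normal to α is A_1A_2 × A_1A_3 = (-2, -10, -6).
Using A_1: α has equation -2x - 10y - 6z = -110.
λ = (n·M − d)/|n|² = (100 − (-110))/140 = 3/2.
Reflection = M − 2λn = (-2, -9, -1) − 3·(-2, -10, -6) = (4, 21, 17).

(4, 21, 17)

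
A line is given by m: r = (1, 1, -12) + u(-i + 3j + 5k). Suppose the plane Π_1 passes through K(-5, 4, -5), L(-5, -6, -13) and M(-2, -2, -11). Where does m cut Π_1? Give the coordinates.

(0, 4, -7)

KL = (0, -10, -8), KM = (3, -6, -6); a normal to Π_1 is KL × KM = (12, -24, 30).
Using K: Π_1 has equation 12x - 24y + 30z = -306.
Substitute r = (1, 1, -12) + t(-1, 3, 5) into the plane: -372 + 66t = -306, so t = 1.
Intersection: (1, 1, -12) + 1·(-1, 3, 5) = (0, 4, -7).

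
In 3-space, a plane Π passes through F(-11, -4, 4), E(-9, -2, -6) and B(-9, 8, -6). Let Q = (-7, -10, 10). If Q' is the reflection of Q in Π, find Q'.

FE = (2, 2, -10), FB = (2, 12, -10); a normal to Π is FE × FB = (100, 0, 20).
Using F: Π has equation 100x + 20z = -1020.
λ = (n·Q − d)/|n|² = (-500 − (-1020))/10400 = 1/20.
Reflection = Q − 2λn = (-7, -10, 10) − (1/10)·(100, 0, 20) = (-17, -10, 8).

(-17, -10, 8)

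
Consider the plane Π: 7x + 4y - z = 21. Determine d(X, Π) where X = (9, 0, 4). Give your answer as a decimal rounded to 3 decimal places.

n·X − d = (7)·(9) + (4)·(0) + (-1)·(4) − 21 = 38; |n| = √66.
Distance = |38| / √66 = 38/√66 ≈ 4.677.

4.677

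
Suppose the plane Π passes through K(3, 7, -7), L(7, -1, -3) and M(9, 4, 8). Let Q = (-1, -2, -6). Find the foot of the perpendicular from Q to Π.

KL = (4, -8, 4), KM = (6, -3, 15); a normal to Π is KL × KM = (-108, -36, 36).
Using K: Π has equation -108x - 36y + 36z = -828.
Foot = Q − λn with λ = (n·Q − d)/|n|² = (-36 − (-828))/14256 = 1/18.
Foot = (-1, -2, -6) − (1/18)·(-108, -36, 36) = (5, 0, -8).

(5, 0, -8)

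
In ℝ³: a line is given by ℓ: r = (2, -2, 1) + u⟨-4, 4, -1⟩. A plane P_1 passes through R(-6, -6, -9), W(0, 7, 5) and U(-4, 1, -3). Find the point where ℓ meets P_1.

(-2, 2, 0)

RW = (6, 13, 14), RU = (2, 7, 6); a normal to P_1 is RW × RU = (-20, -8, 16).
Using R: P_1 has equation -20x - 8y + 16z = 24.
Substitute r = (2, -2, 1) + t(-4, 4, -1) into the plane: -8 + 32t = 24, so t = 1.
Intersection: (2, -2, 1) + 1·(-4, 4, -1) = (-2, 2, 0).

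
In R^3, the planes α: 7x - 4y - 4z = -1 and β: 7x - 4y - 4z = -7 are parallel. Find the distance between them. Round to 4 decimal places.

Same normal n = (7, -4, -4) with |n| = √81; distance = |-1 − (-7)| / |n| = 6/√81 ≈ 0.6667.

0.6667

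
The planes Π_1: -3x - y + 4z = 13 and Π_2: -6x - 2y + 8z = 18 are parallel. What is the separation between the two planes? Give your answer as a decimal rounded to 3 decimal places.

0.784

Rescale Π_2 by 1/2: -3x - y + 4z = 9. Then distance = |13 − 9| / √26 ≈ 0.784.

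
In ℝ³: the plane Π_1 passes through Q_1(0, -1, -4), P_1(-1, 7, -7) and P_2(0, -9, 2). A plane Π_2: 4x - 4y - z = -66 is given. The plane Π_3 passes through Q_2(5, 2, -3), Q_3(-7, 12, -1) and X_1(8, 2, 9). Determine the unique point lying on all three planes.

Q_1P_1 = (-1, 8, -3), Q_1P_2 = (0, -8, 6); a normal to Π_1 is Q_1P_1 × Q_1P_2 = (24, 6, 8).
Using Q_1: Π_1 has equation 24x + 6y + 8z = -38.
Q_2Q_3 = (-12, 10, 2), Q_2X_1 = (3, 0, 12); a normal to Π_3 is Q_2Q_3 × Q_2X_1 = (120, 150, -30).
Using Q_2: Π_3 has equation 120x + 150y - 30z = 990.
Solving the 3×3 linear system 24x + 6y + 8z = -38, 4x - 4y - z = -66, 120x + 150y - 30z = 990 (e.g. by elimination or Cramer's rule, determinant = 15120) gives (-5, 11, 2).

(-5, 11, 2)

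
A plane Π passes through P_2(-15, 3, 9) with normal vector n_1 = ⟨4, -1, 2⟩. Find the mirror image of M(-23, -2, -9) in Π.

(1, -8, 3)

Π: n_1·r = n_1·P_2 gives 4x - y + 2z = -45.
λ = (n·M − d)/|n|² = (-108 − (-45))/21 = -3.
Reflection = M − 2λn = (-23, -2, -9) − (-6)·(4, -1, 2) = (1, -8, 3).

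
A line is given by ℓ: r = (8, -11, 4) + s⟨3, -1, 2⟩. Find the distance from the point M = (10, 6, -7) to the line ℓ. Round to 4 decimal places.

18.3361

Taking (8, -11, 4) on ℓ with direction v = (3, -1, 2): w = M − (8, -11, 4) = (2, 17, -11), and w × v = (23, -37, -53).
Distance = |w × v| / |v| = √4707 / √14 ≈ 18.3361.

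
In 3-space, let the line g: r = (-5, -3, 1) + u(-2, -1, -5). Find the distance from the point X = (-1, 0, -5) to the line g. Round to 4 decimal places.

Taking (-5, -3, 1) on g with direction v = (-2, -1, -5): w = X − (-5, -3, 1) = (4, 3, -6), and w × v = (-21, 32, 2).
Distance = |w × v| / |v| = √1469 / √30 ≈ 6.9976.

6.9976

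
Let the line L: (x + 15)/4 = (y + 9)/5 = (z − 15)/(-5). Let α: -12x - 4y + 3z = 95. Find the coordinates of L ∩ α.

(-7, 1, 5)

L has direction (4, 5, -5) through (-15, -9, 15).
Substitute r = (-15, -9, 15) + t(4, 5, -5) into the plane: 261 + (-83)t = 95, so t = 2.
Intersection: (-15, -9, 15) + 2·(4, 5, -5) = (-7, 1, 5).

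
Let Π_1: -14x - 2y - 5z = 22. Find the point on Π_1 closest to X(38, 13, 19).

Foot = X − λn with λ = (n·X − d)/|n|² = (-653 − 22)/225 = -3.
Foot = (38, 13, 19) − (-3)·(-14, -2, -5) = (-4, 7, 4).

(-4, 7, 4)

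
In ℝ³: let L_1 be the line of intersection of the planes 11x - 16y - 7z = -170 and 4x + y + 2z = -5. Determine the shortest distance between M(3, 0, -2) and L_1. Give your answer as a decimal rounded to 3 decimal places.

10.593

Direction of L_1: (11, -16, -7) × (4, 1, 2) = (-25, -50, 75).
A point on L_1: solving the two plane equations with x = -5 gives (-5, 5, 5).
Taking (-5, 5, 5) on L_1 with direction v = (-25, -50, 75): w = M − (-5, 5, 5) = (8, -5, -7), and w × v = (-725, -425, -525).
Distance = |w × v| / |v| = √981875 / √8750 ≈ 10.593.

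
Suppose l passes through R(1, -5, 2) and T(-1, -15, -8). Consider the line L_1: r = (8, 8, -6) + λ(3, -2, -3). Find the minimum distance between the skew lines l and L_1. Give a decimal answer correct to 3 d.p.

13.263

A direction vector for l is T − R = (-2, -10, -10).
Common perpendicular direction n = (-2, -10, -10) × (3, -2, -3) = (10, -36, 34).
With w = (8, 8, -6) − (1, -5, 2) = (7, 13, -8), w · n = -670.
Distance = |w · n| / |n| = |-670| / √2552 ≈ 13.263.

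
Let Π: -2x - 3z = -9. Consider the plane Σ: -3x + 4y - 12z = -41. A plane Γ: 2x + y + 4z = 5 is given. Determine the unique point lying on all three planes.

(3, -5, 1)

Solving the 3×3 linear system -2x - 3z = -9, -3x + 4y - 12z = -41, 2x + y + 4z = 5 (e.g. by elimination or Cramer's rule, determinant = -23) gives (3, -5, 1).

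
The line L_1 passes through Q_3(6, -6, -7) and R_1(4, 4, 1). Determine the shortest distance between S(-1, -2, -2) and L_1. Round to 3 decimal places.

A direction vector for L_1 is R_1 − Q_3 = (-2, 10, 8).
Taking (6, -6, -7) on L_1 with direction v = (-2, 10, 8): w = S − (6, -6, -7) = (-7, 4, 5), and w × v = (-18, 46, -62).
Distance = |w × v| / |v| = √6284 / √168 ≈ 6.116.

6.116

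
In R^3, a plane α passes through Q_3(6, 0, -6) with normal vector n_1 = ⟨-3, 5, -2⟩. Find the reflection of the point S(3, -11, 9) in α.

(-9, 9, 1)

α: n_1·r = n_1·Q_3 gives -3x + 5y - 2z = -6.
λ = (n·S − d)/|n|² = (-82 − (-6))/38 = -2.
Reflection = S − 2λn = (3, -11, 9) − (-4)·(-3, 5, -2) = (-9, 9, 1).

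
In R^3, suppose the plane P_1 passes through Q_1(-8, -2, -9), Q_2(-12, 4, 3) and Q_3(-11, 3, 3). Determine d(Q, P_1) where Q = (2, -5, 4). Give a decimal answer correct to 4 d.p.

3.3942

Q_1Q_2 = (-4, 6, 12), Q_1Q_3 = (-3, 5, 12); a normal to P_1 is Q_1Q_2 × Q_1Q_3 = (12, 12, -2).
Using Q_1: P_1 has equation 12x + 12y - 2z = -102.
n·Q − d = (12)·(2) + (12)·(-5) + (-2)·(4) − (-102) = 58; |n| = √292.
Distance = |58| / √292 = 58/√292 ≈ 3.3942.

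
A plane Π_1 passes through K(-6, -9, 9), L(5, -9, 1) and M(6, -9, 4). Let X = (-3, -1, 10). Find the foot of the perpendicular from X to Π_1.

(-3, -9, 10)

KL = (11, 0, -8), KM = (12, 0, -5); a normal to Π_1 is KL × KM = (0, -41, 0).
Using K: Π_1 has equation -41y = 369.
Foot = X − λn with λ = (n·X − d)/|n|² = (41 − 369)/1681 = -8/41.
Foot = (-3, -1, 10) − (-8/41)·(0, -41, 0) = (-3, -9, 10).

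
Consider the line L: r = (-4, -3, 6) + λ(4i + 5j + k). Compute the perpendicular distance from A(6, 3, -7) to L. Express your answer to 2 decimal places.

Taking (-4, -3, 6) on L with direction v = (4, 5, 1): w = A − (-4, -3, 6) = (10, 6, -13), and w × v = (71, -62, 26).
Distance = |w × v| / |v| = √9561 / √42 ≈ 15.09.

15.09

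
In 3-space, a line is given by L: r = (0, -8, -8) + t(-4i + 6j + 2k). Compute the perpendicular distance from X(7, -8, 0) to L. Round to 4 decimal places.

Taking (0, -8, -8) on L with direction v = (-4, 6, 2): w = X − (0, -8, -8) = (7, 0, 8), and w × v = (-48, -46, 42).
Distance = |w × v| / |v| = √6184 / √56 ≈ 10.5085.

10.5085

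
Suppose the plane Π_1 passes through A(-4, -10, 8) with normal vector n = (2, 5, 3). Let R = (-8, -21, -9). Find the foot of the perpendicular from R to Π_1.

Π_1: n·r = n·A gives 2x + 5y + 3z = -34.
Foot = R − λn with λ = (n·R − d)/|n|² = (-148 − (-34))/38 = -3.
Foot = (-8, -21, -9) − (-3)·(2, 5, 3) = (-2, -6, 0).

(-2, -6, 0)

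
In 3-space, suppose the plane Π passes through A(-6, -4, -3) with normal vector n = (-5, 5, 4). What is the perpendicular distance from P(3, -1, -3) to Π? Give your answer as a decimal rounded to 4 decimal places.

3.6927

Π: n·r = n·A gives -5x + 5y + 4z = -2.
n·P − d = (-5)·(3) + (5)·(-1) + (4)·(-3) − (-2) = -30; |n| = √66.
Distance = |-30| / √66 = 30/√66 ≈ 3.6927.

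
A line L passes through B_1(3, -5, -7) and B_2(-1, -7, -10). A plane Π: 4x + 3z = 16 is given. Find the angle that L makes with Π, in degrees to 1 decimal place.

A direction vector for L is B_2 − B_1 = (-4, -2, -3).
sin θ = |n·v| / (|n||v|) = |-25| / (√25 · √29) = 0.92848.
θ ≈ 68.2°.

68.2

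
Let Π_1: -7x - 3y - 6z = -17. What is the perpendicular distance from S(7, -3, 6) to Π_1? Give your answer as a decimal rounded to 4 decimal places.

n·S − d = (-7)·(7) + (-3)·(-3) + (-6)·(6) − (-17) = -59; |n| = √94.
Distance = |-59| / √94 = 59/√94 ≈ 6.0854.

6.0854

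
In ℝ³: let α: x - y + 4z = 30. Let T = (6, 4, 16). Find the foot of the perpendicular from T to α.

(4, 6, 8)

Foot = T − λn with λ = (n·T − d)/|n|² = (66 − 30)/18 = 2.
Foot = (6, 4, 16) − 2·(1, -1, 4) = (4, 6, 8).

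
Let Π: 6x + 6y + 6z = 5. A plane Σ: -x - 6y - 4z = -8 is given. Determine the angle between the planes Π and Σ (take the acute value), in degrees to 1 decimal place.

cos θ = |n₁·n₂| / (|n₁||n₂|) = |-66| / (√108 · √53).
θ = arccos(0.87236) ≈ 29.3°.

29.3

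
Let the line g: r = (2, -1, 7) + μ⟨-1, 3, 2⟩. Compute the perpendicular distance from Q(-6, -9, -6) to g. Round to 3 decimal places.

Taking (2, -1, 7) on g with direction v = (-1, 3, 2): w = Q − (2, -1, 7) = (-8, -8, -13), and w × v = (23, 29, -32).
Distance = |w × v| / |v| = √2394 / √14 ≈ 13.077.

13.077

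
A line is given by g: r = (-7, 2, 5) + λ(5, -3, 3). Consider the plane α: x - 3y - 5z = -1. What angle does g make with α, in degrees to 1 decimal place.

1.5

sin θ = |n·v| / (|n||v|) = |-1| / (√35 · √43) = 0.02578.
θ ≈ 1.5°.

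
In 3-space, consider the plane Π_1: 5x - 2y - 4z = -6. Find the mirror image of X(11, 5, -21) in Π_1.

(-19, 17, 3)

λ = (n·X − d)/|n|² = (129 − (-6))/45 = 3.
Reflection = X − 2λn = (11, 5, -21) − 6·(5, -2, -4) = (-19, 17, 3).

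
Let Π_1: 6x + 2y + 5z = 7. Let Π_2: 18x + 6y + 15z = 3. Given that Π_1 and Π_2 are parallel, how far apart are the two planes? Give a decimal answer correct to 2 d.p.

Rescale Π_2 by 1/3: 6x + 2y + 5z = 1. Then distance = |7 − 1| / √65 ≈ 0.74.

0.74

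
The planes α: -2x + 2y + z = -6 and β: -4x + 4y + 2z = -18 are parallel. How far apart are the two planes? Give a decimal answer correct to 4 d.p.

Rescale β by 1/2: -2x + 2y + z = -9. Then distance = |-6 − (-9)| / √9 ≈ 1.0000.

1.0000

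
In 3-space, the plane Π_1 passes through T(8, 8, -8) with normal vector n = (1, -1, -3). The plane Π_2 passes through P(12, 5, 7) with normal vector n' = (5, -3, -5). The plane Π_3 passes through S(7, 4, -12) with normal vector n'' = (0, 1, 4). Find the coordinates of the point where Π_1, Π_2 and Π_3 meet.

(-9, 0, -11)

Π_1: n·r = n·T gives x - y - 3z = 24.
Π_2: n'·r = n'·P gives 5x - 3y - 5z = 10.
Π_3: n''·r = n''·S gives y + 4z = -44.
Solving the 3×3 linear system x - y - 3z = 24, 5x - 3y - 5z = 10, y + 4z = -44 (e.g. by elimination or Cramer's rule, determinant = -2) gives (-9, 0, -11).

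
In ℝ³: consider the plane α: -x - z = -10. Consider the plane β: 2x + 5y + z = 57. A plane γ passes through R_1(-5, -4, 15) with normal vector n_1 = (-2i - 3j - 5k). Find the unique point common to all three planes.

(7, 8, 3)

γ: n_1·r = n_1·R_1 gives -2x - 3y - 5z = -53.
Solving the 3×3 linear system -x - z = -10, 2x + 5y + z = 57, -2x - 3y - 5z = -53 (e.g. by elimination or Cramer's rule, determinant = 18) gives (7, 8, 3).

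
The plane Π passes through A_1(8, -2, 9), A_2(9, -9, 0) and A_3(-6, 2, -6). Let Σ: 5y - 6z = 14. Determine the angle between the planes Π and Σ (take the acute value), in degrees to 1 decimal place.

42.5

A_1A_2 = (1, -7, -9), A_1A_3 = (-14, 4, -15); a normal to Π is A_1A_2 × A_1A_3 = (141, 141, -94).
Using A_1: Π has equation 141x + 141y - 94z = 0.
cos θ = |n₁·n₂| / (|n₁||n₂|) = |1269| / (√48598 · √61).
θ = arccos(0.73703) ≈ 42.5°.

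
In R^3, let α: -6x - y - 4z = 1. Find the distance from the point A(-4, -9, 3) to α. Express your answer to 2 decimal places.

2.75

n·A − d = (-6)·(-4) + (-1)·(-9) + (-4)·(3) − 1 = 20; |n| = √53.
Distance = |20| / √53 = 20/√53 ≈ 2.75.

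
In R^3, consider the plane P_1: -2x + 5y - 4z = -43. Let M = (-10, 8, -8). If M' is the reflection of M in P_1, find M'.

(2, -22, 16)

λ = (n·M − d)/|n|² = (92 − (-43))/45 = 3.
Reflection = M − 2λn = (-10, 8, -8) − 6·(-2, 5, -4) = (2, -22, 16).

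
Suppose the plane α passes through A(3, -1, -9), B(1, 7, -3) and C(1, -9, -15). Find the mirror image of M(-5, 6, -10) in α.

(-5, 0, -2)

AB = (-2, 8, 6), AC = (-2, -8, -6); a normal to α is AB × AC = (0, -24, 32).
Using A: α has equation -24y + 32z = -264.
λ = (n·M − d)/|n|² = (-464 − (-264))/1600 = -1/8.
Reflection = M − 2λn = (-5, 6, -10) − (-1/4)·(0, -24, 32) = (-5, 0, -2).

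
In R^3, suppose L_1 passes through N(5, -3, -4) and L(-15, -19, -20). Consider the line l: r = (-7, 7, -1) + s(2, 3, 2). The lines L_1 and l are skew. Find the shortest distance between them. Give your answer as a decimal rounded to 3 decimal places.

5.899

A direction vector for L_1 is L − N = (-20, -16, -16).
Common perpendicular direction n = (-20, -16, -16) × (2, 3, 2) = (16, 8, -28).
With w = (-7, 7, -1) − (5, -3, -4) = (-12, 10, 3), w · n = -196.
Distance = |w · n| / |n| = |-196| / √1104 ≈ 5.899.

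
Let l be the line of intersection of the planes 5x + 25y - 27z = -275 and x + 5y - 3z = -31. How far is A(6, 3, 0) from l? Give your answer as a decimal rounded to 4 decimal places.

Direction of l: (5, 25, -27) × (1, 5, -3) = (60, -12, 0).
A point on l: solving the two plane equations with x = -1 gives (-1, 0, 10).
Taking (-1, 0, 10) on l with direction v = (60, -12, 0): w = A − (-1, 0, 10) = (7, 3, -10), and w × v = (-120, -600, -264).
Distance = |w × v| / |v| = √444096 / √3744 ≈ 10.8911.

10.8911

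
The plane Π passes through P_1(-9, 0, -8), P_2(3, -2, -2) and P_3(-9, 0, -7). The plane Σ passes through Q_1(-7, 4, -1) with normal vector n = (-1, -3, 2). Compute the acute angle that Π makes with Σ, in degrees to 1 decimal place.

P_1P_2 = (12, -2, 6), P_1P_3 = (0, 0, 1); a normal to Π is P_1P_2 × P_1P_3 = (-2, -12, 0).
Using P_1: Π has equation -2x - 12y = 18.
Σ: n·r = n·Q_1 gives -x - 3y + 2z = -7.
cos θ = |n₁·n₂| / (|n₁||n₂|) = |38| / (√148 · √14).
θ = arccos(0.83481) ≈ 33.4°.

33.4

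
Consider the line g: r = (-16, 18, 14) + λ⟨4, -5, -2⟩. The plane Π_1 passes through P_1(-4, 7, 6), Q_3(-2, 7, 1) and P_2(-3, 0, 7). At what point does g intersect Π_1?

P_1Q_3 = (2, 0, -5), P_1P_2 = (1, -7, 1); a normal to Π_1 is P_1Q_3 × P_1P_2 = (-35, -7, -14).
Using P_1: Π_1 has equation -35x - 7y - 14z = 7.
Substitute r = (-16, 18, 14) + t(4, -5, -2) into the plane: 238 + (-77)t = 7, so t = 3.
Intersection: (-16, 18, 14) + 3·(4, -5, -2) = (-4, 3, 8).

(-4, 3, 8)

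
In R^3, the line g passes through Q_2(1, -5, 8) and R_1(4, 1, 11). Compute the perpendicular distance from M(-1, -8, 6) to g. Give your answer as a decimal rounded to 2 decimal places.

0.58

A direction vector for g is R_1 − Q_2 = (3, 6, 3).
Taking (1, -5, 8) on g with direction v = (3, 6, 3): w = M − (1, -5, 8) = (-2, -3, -2), and w × v = (3, 0, -3).
Distance = |w × v| / |v| = √18 / √54 ≈ 0.58.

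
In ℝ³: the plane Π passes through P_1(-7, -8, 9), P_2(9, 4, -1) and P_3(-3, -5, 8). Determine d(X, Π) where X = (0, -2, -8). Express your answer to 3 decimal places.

0.600

P_1P_2 = (16, 12, -10), P_1P_3 = (4, 3, -1); a normal to Π is P_1P_2 × P_1P_3 = (18, -24, 0).
Using P_1: Π has equation 18x - 24y = 66.
n·X − d = (18)·(0) + (-24)·(-2) + (0)·(-8) − 66 = -18; |n| = √900.
Distance = |-18| / √900 = 18/√900 ≈ 0.600.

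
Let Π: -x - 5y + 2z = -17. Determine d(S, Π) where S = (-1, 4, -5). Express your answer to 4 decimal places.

n·S − d = (-1)·(-1) + (-5)·(4) + (2)·(-5) − (-17) = -12; |n| = √30.
Distance = |-12| / √30 = 12/√30 ≈ 2.1909.

2.1909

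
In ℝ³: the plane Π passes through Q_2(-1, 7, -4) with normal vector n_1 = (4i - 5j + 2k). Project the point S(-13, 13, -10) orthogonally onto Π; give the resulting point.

Π: n_1·r = n_1·Q_2 gives 4x - 5y + 2z = -47.
Foot = S − λn with λ = (n·S − d)/|n|² = (-137 − (-47))/45 = -2.
Foot = (-13, 13, -10) − (-2)·(4, -5, 2) = (-5, 3, -6).

(-5, 3, -6)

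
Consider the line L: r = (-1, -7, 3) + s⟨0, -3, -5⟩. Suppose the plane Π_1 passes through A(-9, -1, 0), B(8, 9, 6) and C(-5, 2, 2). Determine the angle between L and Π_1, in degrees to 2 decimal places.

AB = (17, 10, 6), AC = (4, 3, 2); a normal to Π_1 is AB × AC = (2, -10, 11).
Using A: Π_1 has equation 2x - 10y + 11z = -8.
sin θ = |n·v| / (|n||v|) = |-25| / (√225 · √34) = 0.28583.
θ ≈ 16.61°.

16.61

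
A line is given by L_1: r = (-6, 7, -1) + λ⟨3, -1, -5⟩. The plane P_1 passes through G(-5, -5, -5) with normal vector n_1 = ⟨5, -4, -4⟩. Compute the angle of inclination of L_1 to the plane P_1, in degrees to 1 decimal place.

60.8

P_1: n_1·r = n_1·G gives 5x - 4y - 4z = 15.
sin θ = |n·v| / (|n||v|) = |39| / (√57 · √35) = 0.87316.
θ ≈ 60.8°.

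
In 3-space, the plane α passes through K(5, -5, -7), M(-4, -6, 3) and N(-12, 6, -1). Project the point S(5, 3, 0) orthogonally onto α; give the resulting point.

(0, -2, -5)

KM = (-9, -1, 10), KN = (-17, 11, 6); a normal to α is KM × KN = (-116, -116, -116).
Using K: α has equation -116x - 116y - 116z = 812.
Foot = S − λn with λ = (n·S − d)/|n|² = (-928 − 812)/40368 = -5/116.
Foot = (5, 3, 0) − (-5/116)·(-116, -116, -116) = (0, -2, -5).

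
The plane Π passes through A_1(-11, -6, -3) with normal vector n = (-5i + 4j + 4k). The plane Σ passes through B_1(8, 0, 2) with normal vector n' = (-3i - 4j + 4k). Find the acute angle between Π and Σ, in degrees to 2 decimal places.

71.92

Π: n·r = n·A_1 gives -5x + 4y + 4z = 19.
Σ: n'·r = n'·B_1 gives -3x - 4y + 4z = -16.
cos θ = |n₁·n₂| / (|n₁||n₂|) = |15| / (√57 · √41).
θ = arccos(0.31029) ≈ 71.92°.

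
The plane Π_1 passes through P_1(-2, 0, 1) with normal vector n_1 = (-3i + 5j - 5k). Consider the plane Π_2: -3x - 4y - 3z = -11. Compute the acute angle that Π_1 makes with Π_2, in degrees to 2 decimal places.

84.88

Π_1: n_1·r = n_1·P_1 gives -3x + 5y - 5z = 1.
cos θ = |n₁·n₂| / (|n₁||n₂|) = |4| / (√59 · √34).
θ = arccos(0.08931) ≈ 84.88°.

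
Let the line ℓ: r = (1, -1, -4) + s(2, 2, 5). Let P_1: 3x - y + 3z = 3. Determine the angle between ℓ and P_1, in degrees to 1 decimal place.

sin θ = |n·v| / (|n||v|) = |19| / (√19 · √33) = 0.75879.
θ ≈ 49.4°.

49.4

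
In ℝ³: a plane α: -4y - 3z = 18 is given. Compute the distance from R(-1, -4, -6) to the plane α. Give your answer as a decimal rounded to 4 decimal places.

3.2000

n·R − d = (0)·(-1) + (-4)·(-4) + (-3)·(-6) − 18 = 16; |n| = √25.
Distance = |16| / √25 = 16/√25 ≈ 3.2000.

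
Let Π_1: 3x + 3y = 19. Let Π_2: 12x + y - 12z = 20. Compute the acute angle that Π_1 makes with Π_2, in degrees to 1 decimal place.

cos θ = |n₁·n₂| / (|n₁||n₂|) = |39| / (√18 · √289).
θ = arccos(0.54073) ≈ 57.3°.

57.3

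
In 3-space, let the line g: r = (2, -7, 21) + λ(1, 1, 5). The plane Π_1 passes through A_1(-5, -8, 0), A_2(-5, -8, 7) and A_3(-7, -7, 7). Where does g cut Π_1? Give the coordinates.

A_1A_2 = (0, 0, 7), A_1A_3 = (-2, 1, 7); a normal to Π_1 is A_1A_2 × A_1A_3 = (-7, -14, 0).
Using A_1: Π_1 has equation -7x - 14y = 147.
Substitute r = (2, -7, 21) + t(1, 1, 5) into the plane: 84 + (-21)t = 147, so t = -3.
Intersection: (2, -7, 21) + (-3)·(1, 1, 5) = (-1, -10, 6).

(-1, -10, 6)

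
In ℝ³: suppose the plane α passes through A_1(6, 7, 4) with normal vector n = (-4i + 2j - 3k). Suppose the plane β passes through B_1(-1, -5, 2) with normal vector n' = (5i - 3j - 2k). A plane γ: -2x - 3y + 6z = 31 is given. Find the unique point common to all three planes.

(1, -3, 4)

α: n·r = n·A_1 gives -4x + 2y - 3z = -22.
β: n'·r = n'·B_1 gives 5x - 3y - 2z = 6.
Solving the 3×3 linear system -4x + 2y - 3z = -22, 5x - 3y - 2z = 6, -2x - 3y + 6z = 31 (e.g. by elimination or Cramer's rule, determinant = 107) gives (1, -3, 4).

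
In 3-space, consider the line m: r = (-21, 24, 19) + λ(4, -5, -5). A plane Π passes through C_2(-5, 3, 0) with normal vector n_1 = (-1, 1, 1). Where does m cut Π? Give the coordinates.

Π: n_1·r = n_1·C_2 gives -x + y + z = 8.
Substitute r = (-21, 24, 19) + t(4, -5, -5) into the plane: 64 + (-14)t = 8, so t = 4.
Intersection: (-21, 24, 19) + 4·(4, -5, -5) = (-5, 4, -1).

(-5, 4, -1)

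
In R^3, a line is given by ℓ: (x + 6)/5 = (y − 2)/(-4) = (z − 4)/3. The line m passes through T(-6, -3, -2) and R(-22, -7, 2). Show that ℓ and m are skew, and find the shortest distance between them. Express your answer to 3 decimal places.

ℓ has direction (5, -4, 3) through (-6, 2, 4).
A direction vector for m is R − T = (-16, -4, 4).
Common perpendicular direction n = (5, -4, 3) × (-16, -4, 4) = (-4, -68, -84).
With w = (-6, -3, -2) − (-6, 2, 4) = (0, -5, -6), w · n = 844.
Since n ≠ 0 the lines are not parallel, and w · n = 844 ≠ 0 so they do not intersect; hence they are skew.
Distance = |w · n| / |n| = |844| / √11696 ≈ 7.804.

7.804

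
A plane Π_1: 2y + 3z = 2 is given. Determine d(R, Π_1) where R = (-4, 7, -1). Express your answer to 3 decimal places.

n·R − d = (0)·(-4) + (2)·(7) + (3)·(-1) − 2 = 9; |n| = √13.
Distance = |9| / √13 = 9/√13 ≈ 2.496.

2.496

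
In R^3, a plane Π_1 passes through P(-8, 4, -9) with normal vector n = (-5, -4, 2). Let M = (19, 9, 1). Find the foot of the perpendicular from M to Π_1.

Π_1: n·r = n·P gives -5x - 4y + 2z = 6.
Foot = M − λn with λ = (n·M − d)/|n|² = (-129 − 6)/45 = -3.
Foot = (19, 9, 1) − (-3)·(-5, -4, 2) = (4, -3, 7).

(4, -3, 7)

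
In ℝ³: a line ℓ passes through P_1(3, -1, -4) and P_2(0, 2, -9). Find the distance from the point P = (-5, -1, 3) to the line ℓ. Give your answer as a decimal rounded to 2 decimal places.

A direction vector for ℓ is P_2 − P_1 = (-3, 3, -5).
Taking (3, -1, -4) on ℓ with direction v = (-3, 3, -5): w = P − (3, -1, -4) = (-8, 0, 7), and w × v = (-21, -61, -24).
Distance = |w × v| / |v| = √4738 / √43 ≈ 10.50.

10.50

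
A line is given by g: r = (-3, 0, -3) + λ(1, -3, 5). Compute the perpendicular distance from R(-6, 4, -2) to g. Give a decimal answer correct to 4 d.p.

Taking (-3, 0, -3) on g with direction v = (1, -3, 5): w = R − (-3, 0, -3) = (-3, 4, 1), and w × v = (23, 16, 5).
Distance = |w × v| / |v| = √810 / √35 ≈ 4.8107.

4.8107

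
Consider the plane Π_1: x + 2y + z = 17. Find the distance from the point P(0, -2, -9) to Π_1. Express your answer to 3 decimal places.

n·P − d = (1)·(0) + (2)·(-2) + (1)·(-9) − 17 = -30; |n| = √6.
Distance = |-30| / √6 = 30/√6 ≈ 12.247.

12.247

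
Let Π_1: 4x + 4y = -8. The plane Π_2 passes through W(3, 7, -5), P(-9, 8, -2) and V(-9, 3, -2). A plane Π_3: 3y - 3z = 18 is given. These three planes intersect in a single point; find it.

WP = (-12, 1, 3), WV = (-12, -4, 3); a normal to Π_2 is WP × WV = (15, 0, 60).
Using W: Π_2 has equation 15x + 60z = -255.
Solving the 3×3 linear system 4x + 4y = -8, 15x + 60z = -255, 3y - 3z = 18 (e.g. by elimination or Cramer's rule, determinant = -540) gives (-5, 3, -3).

(-5, 3, -3)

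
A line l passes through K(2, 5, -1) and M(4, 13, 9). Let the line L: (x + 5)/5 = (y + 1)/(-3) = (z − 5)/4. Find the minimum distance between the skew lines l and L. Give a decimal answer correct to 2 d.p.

10.95

A direction vector for l is M − K = (2, 8, 10).
L has direction (5, -3, 4) through (-5, -1, 5).
Common perpendicular direction n = (2, 8, 10) × (5, -3, 4) = (62, 42, -46).
With w = (-5, -1, 5) − (2, 5, -1) = (-7, -6, 6), w · n = -962.
Distance = |w · n| / |n| = |-962| / √7724 ≈ 10.95.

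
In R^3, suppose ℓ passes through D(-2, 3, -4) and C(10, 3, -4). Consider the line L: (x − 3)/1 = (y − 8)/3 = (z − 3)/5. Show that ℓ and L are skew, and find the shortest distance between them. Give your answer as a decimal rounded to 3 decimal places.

0.686

A direction vector for ℓ is C − D = (12, 0, 0).
L has direction (1, 3, 5) through (3, 8, 3).
Common perpendicular direction n = (12, 0, 0) × (1, 3, 5) = (0, -60, 36).
With w = (3, 8, 3) − (-2, 3, -4) = (5, 5, 7), w · n = -48.
Since n ≠ 0 the lines are not parallel, and w · n = -48 ≠ 0 so they do not intersect; hence they are skew.
Distance = |w · n| / |n| = |-48| / √4896 ≈ 0.686.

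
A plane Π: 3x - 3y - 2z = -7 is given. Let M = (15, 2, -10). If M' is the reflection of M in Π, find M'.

(-3, 20, 2)

λ = (n·M − d)/|n|² = (59 − (-7))/22 = 3.
Reflection = M − 2λn = (15, 2, -10) − 6·(3, -3, -2) = (-3, 20, 2).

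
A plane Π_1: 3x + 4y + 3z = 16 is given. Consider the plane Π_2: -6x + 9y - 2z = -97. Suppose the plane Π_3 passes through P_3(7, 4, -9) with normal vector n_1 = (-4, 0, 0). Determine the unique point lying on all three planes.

Π_3: n_1·r = n_1·P_3 gives -4x = -28.
Solving the 3×3 linear system 3x + 4y + 3z = 16, -6x + 9y - 2z = -97, -4x = -28 (e.g. by elimination or Cramer's rule, determinant = 140) gives (7, -5, 5).

(7, -5, 5)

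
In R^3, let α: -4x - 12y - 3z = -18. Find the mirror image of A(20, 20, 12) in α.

(4, -28, 0)

λ = (n·A − d)/|n|² = (-356 − (-18))/169 = -2.
Reflection = A − 2λn = (20, 20, 12) − (-4)·(-4, -12, -3) = (4, -28, 0).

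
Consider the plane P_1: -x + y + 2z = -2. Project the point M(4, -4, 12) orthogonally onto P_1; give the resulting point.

(7, -7, 6)

Foot = M − λn with λ = (n·M − d)/|n|² = (16 − (-2))/6 = 3.
Foot = (4, -4, 12) − 3·(-1, 1, 2) = (7, -7, 6).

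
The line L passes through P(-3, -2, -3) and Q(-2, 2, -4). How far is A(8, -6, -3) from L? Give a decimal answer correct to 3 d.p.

A direction vector for L is Q − P = (1, 4, -1).
Taking (-3, -2, -3) on L with direction v = (1, 4, -1): w = A − (-3, -2, -3) = (11, -4, 0), and w × v = (4, 11, 48).
Distance = |w × v| / |v| = √2441 / √18 ≈ 11.645.

11.645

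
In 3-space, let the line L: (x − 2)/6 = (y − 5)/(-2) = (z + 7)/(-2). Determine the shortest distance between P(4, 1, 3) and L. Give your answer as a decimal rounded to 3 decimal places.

10.954

L has direction (6, -2, -2) through (2, 5, -7).
Taking (2, 5, -7) on L with direction v = (6, -2, -2): w = P − (2, 5, -7) = (2, -4, 10), and w × v = (28, 64, 20).
Distance = |w × v| / |v| = √5280 / √44 ≈ 10.954.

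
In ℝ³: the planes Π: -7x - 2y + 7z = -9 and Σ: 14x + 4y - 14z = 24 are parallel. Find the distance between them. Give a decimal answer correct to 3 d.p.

Rescale Σ by 1/(-2): -7x - 2y + 7z = -12. Then distance = |-9 − (-12)| / √102 ≈ 0.297.

0.297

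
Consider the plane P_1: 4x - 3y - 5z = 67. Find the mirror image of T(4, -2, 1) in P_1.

(12, -8, -9)

λ = (n·T − d)/|n|² = (17 − 67)/50 = -1.
Reflection = T − 2λn = (4, -2, 1) − (-2)·(4, -3, -5) = (12, -8, -9).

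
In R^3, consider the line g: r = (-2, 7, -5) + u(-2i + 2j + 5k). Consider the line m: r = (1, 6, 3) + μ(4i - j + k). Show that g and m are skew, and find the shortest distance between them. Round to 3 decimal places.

Common perpendicular direction n = (-2, 2, 5) × (4, -1, 1) = (7, 22, -6).
With w = (1, 6, 3) − (-2, 7, -5) = (3, -1, 8), w · n = -49.
Since n ≠ 0 the lines are not parallel, and w · n = -49 ≠ 0 so they do not intersect; hence they are skew.
Distance = |w · n| / |n| = |-49| / √569 ≈ 2.054.

2.054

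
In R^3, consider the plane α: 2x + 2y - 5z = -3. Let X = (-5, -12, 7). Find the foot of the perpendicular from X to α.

Foot = X − λn with λ = (n·X − d)/|n|² = (-69 − (-3))/33 = -2.
Foot = (-5, -12, 7) − (-2)·(2, 2, -5) = (-1, -8, -3).

(-1, -8, -3)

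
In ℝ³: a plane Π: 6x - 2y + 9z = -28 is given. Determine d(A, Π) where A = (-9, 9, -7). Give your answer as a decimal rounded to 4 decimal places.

9.7273

n·A − d = (6)·(-9) + (-2)·(9) + (9)·(-7) − (-28) = -107; |n| = √121.
Distance = |-107| / √121 = 107/√121 ≈ 9.7273.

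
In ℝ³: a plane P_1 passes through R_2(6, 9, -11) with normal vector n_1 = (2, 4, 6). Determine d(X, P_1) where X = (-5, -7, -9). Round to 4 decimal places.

9.8887

P_1: n_1·r = n_1·R_2 gives 2x + 4y + 6z = -18.
n·X − d = (2)·(-5) + (4)·(-7) + (6)·(-9) − (-18) = -74; |n| = √56.
Distance = |-74| / √56 = 74/√56 ≈ 9.8887.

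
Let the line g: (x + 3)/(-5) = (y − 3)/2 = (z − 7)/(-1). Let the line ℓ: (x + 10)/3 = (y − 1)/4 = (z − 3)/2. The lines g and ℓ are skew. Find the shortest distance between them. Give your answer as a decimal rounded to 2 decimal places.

1.21

g has direction (-5, 2, -1) through (-3, 3, 7).
ℓ has direction (3, 4, 2) through (-10, 1, 3).
Common perpendicular direction n = (-5, 2, -1) × (3, 4, 2) = (8, 7, -26).
With w = (-10, 1, 3) − (-3, 3, 7) = (-7, -2, -4), w · n = 34.
Distance = |w · n| / |n| = |34| / √789 ≈ 1.21.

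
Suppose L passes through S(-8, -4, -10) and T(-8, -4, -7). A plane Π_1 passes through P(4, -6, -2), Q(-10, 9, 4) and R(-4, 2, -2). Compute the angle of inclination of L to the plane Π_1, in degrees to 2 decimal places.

6.72

A direction vector for L is T − S = (0, 0, 3).
PQ = (-14, 15, 6), PR = (-8, 8, 0); a normal to Π_1 is PQ × PR = (-48, -48, 8).
Using P: Π_1 has equation -48x - 48y + 8z = 80.
sin θ = |n·v| / (|n||v|) = |24| / (√4672 · √9) = 0.11704.
θ ≈ 6.72°.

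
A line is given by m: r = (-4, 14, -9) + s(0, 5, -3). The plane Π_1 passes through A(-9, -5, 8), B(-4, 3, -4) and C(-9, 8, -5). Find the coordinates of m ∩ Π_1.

AB = (5, 8, -12), AC = (0, 13, -13); a normal to Π_1 is AB × AC = (52, 65, 65).
Using A: Π_1 has equation 52x + 65y + 65z = -273.
Substitute r = (-4, 14, -9) + t(0, 5, -3) into the plane: 117 + 130t = -273, so t = -3.
Intersection: (-4, 14, -9) + (-3)·(0, 5, -3) = (-4, -1, 0).

(-4, -1, 0)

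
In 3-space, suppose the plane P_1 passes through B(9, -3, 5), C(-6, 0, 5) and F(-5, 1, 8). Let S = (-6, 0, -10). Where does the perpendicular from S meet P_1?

BC = (-15, 3, 0), BF = (-14, 4, 3); a normal to P_1 is BC × BF = (9, 45, -18).
Using B: P_1 has equation 9x + 45y - 18z = -144.
Foot = S − λn with λ = (n·S − d)/|n|² = (126 − (-144))/2430 = 1/9.
Foot = (-6, 0, -10) − (1/9)·(9, 45, -18) = (-7, -5, -8).

(-7, -5, -8)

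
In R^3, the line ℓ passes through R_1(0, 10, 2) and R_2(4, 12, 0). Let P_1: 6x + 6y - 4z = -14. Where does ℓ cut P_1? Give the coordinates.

(-6, 7, 5)

A direction vector for ℓ is R_2 − R_1 = (4, 2, -2).
Substitute r = (0, 10, 2) + t(4, 2, -2) into the plane: 52 + 44t = -14, so t = -3/2.
Intersection: (0, 10, 2) + (-3/2)·(4, 2, -2) = (-6, 7, 5).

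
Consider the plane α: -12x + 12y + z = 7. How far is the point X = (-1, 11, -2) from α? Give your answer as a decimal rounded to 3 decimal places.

7.941

n·X − d = (-12)·(-1) + (12)·(11) + (1)·(-2) − 7 = 135; |n| = √289.
Distance = |135| / √289 = 135/√289 ≈ 7.941.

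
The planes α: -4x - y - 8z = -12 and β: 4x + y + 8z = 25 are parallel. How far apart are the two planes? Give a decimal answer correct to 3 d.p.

1.444

Rescale β by 1/(-1): -4x - y - 8z = -25. Then distance = |-12 − (-25)| / √81 ≈ 1.444.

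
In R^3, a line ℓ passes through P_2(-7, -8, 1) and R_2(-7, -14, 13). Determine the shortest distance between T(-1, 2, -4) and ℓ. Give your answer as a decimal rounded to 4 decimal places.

9.0000

A direction vector for ℓ is R_2 − P_2 = (0, -6, 12).
Taking (-7, -8, 1) on ℓ with direction v = (0, -6, 12): w = T − (-7, -8, 1) = (6, 10, -5), and w × v = (90, -72, -36).
Distance = |w × v| / |v| = √14580 / √180 ≈ 9.0000.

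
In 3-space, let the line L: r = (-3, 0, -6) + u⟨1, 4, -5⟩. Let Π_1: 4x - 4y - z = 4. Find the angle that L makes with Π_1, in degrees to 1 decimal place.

sin θ = |n·v| / (|n||v|) = |-7| / (√33 · √42) = 0.18803.
θ ≈ 10.8°.

10.8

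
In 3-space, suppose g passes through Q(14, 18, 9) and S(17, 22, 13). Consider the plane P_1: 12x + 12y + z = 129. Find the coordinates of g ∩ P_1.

A direction vector for g is S − Q = (3, 4, 4).
Substitute r = (14, 18, 9) + t(3, 4, 4) into the plane: 393 + 88t = 129, so t = -3.
Intersection: (14, 18, 9) + (-3)·(3, 4, 4) = (5, 6, -3).

(5, 6, -3)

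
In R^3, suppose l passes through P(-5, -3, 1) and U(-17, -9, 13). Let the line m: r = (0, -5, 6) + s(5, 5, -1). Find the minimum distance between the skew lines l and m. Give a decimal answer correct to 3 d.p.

A direction vector for l is U − P = (-12, -6, 12).
Common perpendicular direction n = (-12, -6, 12) × (5, 5, -1) = (-54, 48, -30).
With w = (0, -5, 6) − (-5, -3, 1) = (5, -2, 5), w · n = -516.
Distance = |w · n| / |n| = |-516| / √6120 ≈ 6.596.

6.596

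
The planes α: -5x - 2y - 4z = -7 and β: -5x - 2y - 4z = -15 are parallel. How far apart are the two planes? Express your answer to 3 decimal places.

1.193

Same normal n = (-5, -2, -4) with |n| = √45; distance = |-7 − (-15)| / |n| = 8/√45 ≈ 1.193.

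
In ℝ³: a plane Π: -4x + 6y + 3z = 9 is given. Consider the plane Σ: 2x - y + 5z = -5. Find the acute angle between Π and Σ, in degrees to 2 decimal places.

88.66

cos θ = |n₁·n₂| / (|n₁||n₂|) = |1| / (√61 · √30).
θ = arccos(0.02338) ≈ 88.66°.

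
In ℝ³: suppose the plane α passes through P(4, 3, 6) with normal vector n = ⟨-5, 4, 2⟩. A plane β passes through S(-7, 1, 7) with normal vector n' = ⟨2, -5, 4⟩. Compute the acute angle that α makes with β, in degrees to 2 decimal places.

60.73

α: n·r = n·P gives -5x + 4y + 2z = 4.
β: n'·r = n'·S gives 2x - 5y + 4z = 9.
cos θ = |n₁·n₂| / (|n₁||n₂|) = |-22| / (√45 · √45).
θ = arccos(0.48889) ≈ 60.73°.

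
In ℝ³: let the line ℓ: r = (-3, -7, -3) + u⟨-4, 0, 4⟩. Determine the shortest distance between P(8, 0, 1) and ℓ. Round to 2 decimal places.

Taking (-3, -7, -3) on ℓ with direction v = (-4, 0, 4): w = P − (-3, -7, -3) = (11, 7, 4), and w × v = (28, -60, 28).
Distance = |w × v| / |v| = √5168 / √32 ≈ 12.71.

12.71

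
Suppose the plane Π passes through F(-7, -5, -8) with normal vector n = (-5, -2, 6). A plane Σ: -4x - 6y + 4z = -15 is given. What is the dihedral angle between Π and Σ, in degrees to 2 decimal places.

32.61

Π: n·r = n·F gives -5x - 2y + 6z = -3.
cos θ = |n₁·n₂| / (|n₁||n₂|) = |56| / (√65 · √68).
θ = arccos(0.84232) ≈ 32.61°.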